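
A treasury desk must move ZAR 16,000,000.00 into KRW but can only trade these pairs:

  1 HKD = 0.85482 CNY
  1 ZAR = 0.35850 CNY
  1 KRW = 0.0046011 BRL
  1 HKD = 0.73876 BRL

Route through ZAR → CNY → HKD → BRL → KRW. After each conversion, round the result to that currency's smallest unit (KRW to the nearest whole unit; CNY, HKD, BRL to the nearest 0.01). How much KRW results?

ZAR 16,000,000.00 × 0.35850 = CNY 5,736,000.00
CNY 5,736,000.00 ÷ 0.85482 = HKD 6,710,184.60
HKD 6,710,184.60 × 0.73876 = BRL 4,957,215.98
BRL 4,957,215.98 ÷ 0.0046011 = KRW 1,077,398,009

KRW 1,077,398,009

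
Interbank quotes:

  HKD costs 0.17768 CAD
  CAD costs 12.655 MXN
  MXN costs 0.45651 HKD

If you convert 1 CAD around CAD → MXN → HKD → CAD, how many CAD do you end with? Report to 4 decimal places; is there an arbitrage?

1.0265 (arbitrage exists)

Around CAD → MXN → HKD → CAD: 1 × 12.655 × 0.45651 × 0.17768 = 1.026481
Product > 1; profitable direction is CAD → MXN → HKD → CAD.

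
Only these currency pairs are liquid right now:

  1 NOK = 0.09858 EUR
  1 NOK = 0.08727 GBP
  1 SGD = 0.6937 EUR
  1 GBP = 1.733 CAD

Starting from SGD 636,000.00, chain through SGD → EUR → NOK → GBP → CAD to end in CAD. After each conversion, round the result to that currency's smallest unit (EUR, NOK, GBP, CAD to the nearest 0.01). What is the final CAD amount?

CAD 676,867.31

SGD 636,000.00 × 0.6937 = EUR 441,193.20
EUR 441,193.20 ÷ 0.09858 = NOK 4,475,483.87
NOK 4,475,483.87 × 0.08727 = GBP 390,575.48
GBP 390,575.48 × 1.733 = CAD 676,867.31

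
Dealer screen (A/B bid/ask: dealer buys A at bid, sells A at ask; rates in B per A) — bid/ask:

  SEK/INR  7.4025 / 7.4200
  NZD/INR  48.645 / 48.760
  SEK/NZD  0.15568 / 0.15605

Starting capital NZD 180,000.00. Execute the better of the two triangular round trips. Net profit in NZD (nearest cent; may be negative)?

Net profit: NZD 3,712.89

Best loop NZD → INR → SEK → NZD:
NZD 180,000.00 × 48.645 (sell NZD at bid) = INR 8,756,100.00
INR 8,756,100.00 ÷ 7.4200 (buy SEK at ask) = SEK 1,180,067.39
SEK 1,180,067.39 × 0.15568 (sell SEK at bid) = NZD 183,712.89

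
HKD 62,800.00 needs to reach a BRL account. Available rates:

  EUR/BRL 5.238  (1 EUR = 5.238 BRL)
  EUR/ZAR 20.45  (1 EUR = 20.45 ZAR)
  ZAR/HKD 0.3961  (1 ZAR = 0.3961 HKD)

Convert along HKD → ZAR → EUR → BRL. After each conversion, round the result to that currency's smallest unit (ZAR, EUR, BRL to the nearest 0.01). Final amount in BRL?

HKD 62,800.00 ÷ 0.3961 = ZAR 158,545.82
ZAR 158,545.82 ÷ 20.45 = EUR 7,752.85
EUR 7,752.85 × 5.238 = BRL 40,609.43

BRL 40,609.43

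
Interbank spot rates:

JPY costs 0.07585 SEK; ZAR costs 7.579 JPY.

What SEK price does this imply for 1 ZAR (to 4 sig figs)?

1 ZAR × 7.579 = 7.579 JPY
7.579 JPY × 0.07585 = 0.574867 SEK

ZAR/SEK = 0.5749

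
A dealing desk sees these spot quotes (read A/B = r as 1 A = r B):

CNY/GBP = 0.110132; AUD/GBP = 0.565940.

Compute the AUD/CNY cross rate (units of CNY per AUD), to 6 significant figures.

1 AUD × 0.565940 = 0.56594 GBP
0.56594 GBP ÷ 0.110132 = 5.13874 CNY

AUD/CNY = 5.13874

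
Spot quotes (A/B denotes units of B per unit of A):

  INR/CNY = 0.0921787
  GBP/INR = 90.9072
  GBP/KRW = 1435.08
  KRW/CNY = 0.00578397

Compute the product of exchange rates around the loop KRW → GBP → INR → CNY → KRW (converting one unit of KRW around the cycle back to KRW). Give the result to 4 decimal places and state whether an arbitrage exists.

1.0095 (arbitrage exists)

Around KRW → GBP → INR → CNY → KRW: 1 ÷ 1435.08 × 90.9072 × 0.0921787 ÷ 0.00578397 = 1.009547
Product > 1; profitable direction is KRW → GBP → INR → CNY → KRW.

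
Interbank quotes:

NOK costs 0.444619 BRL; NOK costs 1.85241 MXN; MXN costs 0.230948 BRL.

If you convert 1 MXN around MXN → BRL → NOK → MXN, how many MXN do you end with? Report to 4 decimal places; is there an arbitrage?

Around MXN → BRL → NOK → MXN: 1 × 0.230948 ÷ 0.444619 × 1.85241 = 0.962195
Product < 1; profitable direction is MXN → NOK → BRL → MXN.

0.9622 (arbitrage exists)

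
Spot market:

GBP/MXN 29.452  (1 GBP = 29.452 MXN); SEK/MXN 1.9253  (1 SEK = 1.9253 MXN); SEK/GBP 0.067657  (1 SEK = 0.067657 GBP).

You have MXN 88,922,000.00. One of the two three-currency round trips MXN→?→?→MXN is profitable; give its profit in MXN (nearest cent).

Profitable loop is MXN → SEK → GBP → MXN:
MXN 88,922,000.00 ÷ 1.9253 = SEK 46,186,048.93
SEK 46,186,048.93 × 0.067657 = GBP 3,124,809.51
GBP 3,124,809.51 × 29.452 = MXN 92,031,889.76
Profit = MXN 92,031,889.76 − MXN 88,922,000.00

Profit: MXN 3,109,889.76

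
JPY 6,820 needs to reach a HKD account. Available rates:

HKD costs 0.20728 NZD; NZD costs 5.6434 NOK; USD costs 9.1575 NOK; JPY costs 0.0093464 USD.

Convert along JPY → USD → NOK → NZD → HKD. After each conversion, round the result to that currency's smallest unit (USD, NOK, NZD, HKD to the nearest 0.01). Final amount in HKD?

JPY 6,820 × 0.0093464 = USD 63.74
USD 63.74 × 9.1575 = NOK 583.70
NOK 583.70 ÷ 5.6434 = NZD 103.43
NZD 103.43 ÷ 0.20728 = HKD 498.99

HKD 498.99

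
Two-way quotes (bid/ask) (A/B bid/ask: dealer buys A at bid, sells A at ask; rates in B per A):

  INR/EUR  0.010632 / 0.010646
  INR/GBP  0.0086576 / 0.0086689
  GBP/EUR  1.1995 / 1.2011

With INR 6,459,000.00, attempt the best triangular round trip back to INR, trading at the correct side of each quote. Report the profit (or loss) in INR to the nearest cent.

Best loop INR → EUR → GBP → INR:
INR 6,459,000.00 × 0.010632 (sell INR at bid) = EUR 68,672.09
EUR 68,672.09 ÷ 1.2011 (buy GBP at ask) = GBP 57,174.33
GBP 57,174.33 ÷ 0.0086689 (buy INR at ask) = INR 6,595,338.53

Net profit: INR 136,338.53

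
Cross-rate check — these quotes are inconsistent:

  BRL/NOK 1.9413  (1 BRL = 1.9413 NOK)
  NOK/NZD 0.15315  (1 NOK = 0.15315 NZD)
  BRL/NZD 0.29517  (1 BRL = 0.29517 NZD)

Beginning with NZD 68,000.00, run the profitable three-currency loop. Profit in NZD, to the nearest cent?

Profit: NZD 493.03

Profitable loop is NZD → BRL → NOK → NZD:
NZD 68,000.00 ÷ 0.29517 = BRL 230,375.72
BRL 230,375.72 × 1.9413 = NOK 447,228.38
NOK 447,228.38 × 0.15315 = NZD 68,493.03
Profit = NZD 68,493.03 − NZD 68,000.00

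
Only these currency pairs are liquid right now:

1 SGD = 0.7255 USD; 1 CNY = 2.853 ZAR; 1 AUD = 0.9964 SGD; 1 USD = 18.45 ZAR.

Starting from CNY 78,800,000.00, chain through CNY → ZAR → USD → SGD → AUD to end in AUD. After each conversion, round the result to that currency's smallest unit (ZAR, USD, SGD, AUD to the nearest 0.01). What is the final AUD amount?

AUD 16,856,231.33

CNY 78,800,000.00 × 2.853 = ZAR 224,816,400.00
ZAR 224,816,400.00 ÷ 18.45 = USD 12,185,170.73
USD 12,185,170.73 ÷ 0.7255 = SGD 16,795,548.90
SGD 16,795,548.90 ÷ 0.9964 = AUD 16,856,231.33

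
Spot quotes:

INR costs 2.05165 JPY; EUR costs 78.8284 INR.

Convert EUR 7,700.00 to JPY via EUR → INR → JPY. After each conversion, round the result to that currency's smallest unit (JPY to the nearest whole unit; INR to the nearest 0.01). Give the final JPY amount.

EUR 7,700.00 × 78.8284 = INR 606,978.68
INR 606,978.68 × 2.05165 = JPY 1,245,308

JPY 1,245,308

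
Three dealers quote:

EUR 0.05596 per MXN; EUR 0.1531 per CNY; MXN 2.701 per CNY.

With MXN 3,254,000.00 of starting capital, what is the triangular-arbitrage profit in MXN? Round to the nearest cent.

Profitable loop is MXN → CNY → EUR → MXN:
MXN 3,254,000.00 ÷ 2.701 = CNY 1,204,738.99
CNY 1,204,738.99 × 0.1531 = EUR 184,445.54
EUR 184,445.54 ÷ 0.05596 = MXN 3,296,024.64
Profit = MXN 3,296,024.64 − MXN 3,254,000.00

Profit: MXN 42,024.64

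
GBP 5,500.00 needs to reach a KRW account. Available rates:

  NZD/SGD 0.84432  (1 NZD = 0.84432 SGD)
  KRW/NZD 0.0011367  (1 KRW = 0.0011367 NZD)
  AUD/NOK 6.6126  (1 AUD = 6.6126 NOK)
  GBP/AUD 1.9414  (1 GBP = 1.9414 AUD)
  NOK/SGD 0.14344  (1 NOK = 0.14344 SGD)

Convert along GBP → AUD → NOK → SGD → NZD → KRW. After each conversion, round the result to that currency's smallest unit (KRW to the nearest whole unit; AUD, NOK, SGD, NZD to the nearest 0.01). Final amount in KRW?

KRW 10,552,793

GBP 5,500.00 × 1.9414 = AUD 10,677.70
AUD 10,677.70 × 6.6126 = NOK 70,607.36
NOK 70,607.36 × 0.14344 = SGD 10,127.92
SGD 10,127.92 ÷ 0.84432 = NZD 11,995.36
NZD 11,995.36 ÷ 0.0011367 = KRW 10,552,793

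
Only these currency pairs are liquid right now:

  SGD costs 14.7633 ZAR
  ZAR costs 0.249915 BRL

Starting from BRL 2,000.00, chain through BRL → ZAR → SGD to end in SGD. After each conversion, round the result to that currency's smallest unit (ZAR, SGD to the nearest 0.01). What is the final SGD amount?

SGD 542.07

BRL 2,000.00 ÷ 0.249915 = ZAR 8,002.72
ZAR 8,002.72 ÷ 14.7633 = SGD 542.07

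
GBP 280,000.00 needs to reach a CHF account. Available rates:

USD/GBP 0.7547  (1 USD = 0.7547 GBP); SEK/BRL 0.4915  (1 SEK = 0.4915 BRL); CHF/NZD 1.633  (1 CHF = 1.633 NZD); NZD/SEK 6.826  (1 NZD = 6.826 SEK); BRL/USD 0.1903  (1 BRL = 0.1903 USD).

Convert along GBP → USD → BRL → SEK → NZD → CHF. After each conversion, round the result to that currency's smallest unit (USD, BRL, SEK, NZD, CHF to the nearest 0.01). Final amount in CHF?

CHF 355,851.59

GBP 280,000.00 ÷ 0.7547 = USD 371,008.35
USD 371,008.35 ÷ 0.1903 = BRL 1,949,597.21
BRL 1,949,597.21 ÷ 0.4915 = SEK 3,966,627.08
SEK 3,966,627.08 ÷ 6.826 = NZD 581,105.64
NZD 581,105.64 ÷ 1.633 = CHF 355,851.59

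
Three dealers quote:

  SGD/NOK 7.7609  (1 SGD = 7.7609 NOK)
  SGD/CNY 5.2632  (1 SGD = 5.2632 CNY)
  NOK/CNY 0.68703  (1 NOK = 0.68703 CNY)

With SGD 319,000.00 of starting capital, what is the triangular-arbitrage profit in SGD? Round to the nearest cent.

Profitable loop is SGD → NOK → CNY → SGD:
SGD 319,000.00 × 7.7609 = NOK 2,475,727.10
NOK 2,475,727.10 × 0.68703 = CNY 1,700,898.79
CNY 1,700,898.79 ÷ 5.2632 = SGD 323,168.18
Profit = SGD 323,168.18 − SGD 319,000.00

Profit: SGD 4,168.18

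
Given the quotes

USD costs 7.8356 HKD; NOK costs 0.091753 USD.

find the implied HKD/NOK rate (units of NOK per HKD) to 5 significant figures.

1 HKD ÷ 7.8356 = 0.127623 USD
0.127623 USD ÷ 0.091753 = 1.39094 NOK

HKD/NOK = 1.3909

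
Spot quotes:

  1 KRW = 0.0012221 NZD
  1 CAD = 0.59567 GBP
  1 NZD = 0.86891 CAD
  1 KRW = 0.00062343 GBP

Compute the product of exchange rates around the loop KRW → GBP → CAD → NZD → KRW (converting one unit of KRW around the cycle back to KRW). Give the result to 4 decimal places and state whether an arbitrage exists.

0.9856 (arbitrage exists)

Around KRW → GBP → CAD → NZD → KRW: 1 × 0.00062343 ÷ 0.59567 ÷ 0.86891 ÷ 0.0012221 = 0.985599
Product < 1; profitable direction is KRW → NZD → CAD → GBP → KRW.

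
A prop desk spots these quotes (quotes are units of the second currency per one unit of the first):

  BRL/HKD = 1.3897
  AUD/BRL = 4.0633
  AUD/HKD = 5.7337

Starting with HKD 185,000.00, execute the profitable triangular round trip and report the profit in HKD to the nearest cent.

Profitable loop is HKD → BRL → AUD → HKD:
HKD 185,000.00 ÷ 1.3897 = BRL 133,122.26
BRL 133,122.26 ÷ 4.0633 = AUD 32,762.10
AUD 32,762.10 × 5.7337 = HKD 187,848.07
Profit = HKD 187,848.07 − HKD 185,000.00

Profit: HKD 2,848.07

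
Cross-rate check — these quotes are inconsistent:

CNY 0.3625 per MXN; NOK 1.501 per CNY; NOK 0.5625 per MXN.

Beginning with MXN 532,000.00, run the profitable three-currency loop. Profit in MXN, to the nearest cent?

Profitable loop is MXN → NOK → CNY → MXN:
MXN 532,000.00 × 0.5625 = NOK 299,250.00
NOK 299,250.00 ÷ 1.501 = CNY 199,367.09
CNY 199,367.09 ÷ 0.3625 = MXN 549,978.18
Profit = MXN 549,978.18 − MXN 532,000.00

Profit: MXN 17,978.18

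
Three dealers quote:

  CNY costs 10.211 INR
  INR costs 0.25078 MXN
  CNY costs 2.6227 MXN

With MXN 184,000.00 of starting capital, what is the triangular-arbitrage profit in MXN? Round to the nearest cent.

Profitable loop is MXN → INR → CNY → MXN:
MXN 184,000.00 ÷ 0.25078 = INR 733,710.82
INR 733,710.82 ÷ 10.211 = CNY 71,854.94
CNY 71,854.94 × 2.6227 = MXN 188,453.96
Profit = MXN 188,453.96 − MXN 184,000.00

Profit: MXN 4,453.96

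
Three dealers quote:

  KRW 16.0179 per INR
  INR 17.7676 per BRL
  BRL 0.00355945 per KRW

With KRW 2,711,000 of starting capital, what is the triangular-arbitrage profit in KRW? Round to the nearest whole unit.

Profitable loop is KRW → BRL → INR → KRW:
KRW 2,711,000 × 0.00355945 = BRL 9,649.67
BRL 9,649.67 × 17.7676 = INR 171,451.46
INR 171,451.46 × 16.0179 = KRW 2,746,292
Profit = KRW 2,746,292 − KRW 2,711,000

Profit: KRW 35,292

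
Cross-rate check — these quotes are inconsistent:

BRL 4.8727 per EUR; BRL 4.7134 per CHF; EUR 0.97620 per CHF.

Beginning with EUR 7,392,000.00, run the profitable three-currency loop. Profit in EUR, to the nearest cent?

Profitable loop is EUR → BRL → CHF → EUR:
EUR 7,392,000.00 × 4.8727 = BRL 36,018,998.40
BRL 36,018,998.40 ÷ 4.7134 = CHF 7,641,829.34
CHF 7,641,829.34 × 0.97620 = EUR 7,459,953.80
Profit = EUR 7,459,953.80 − EUR 7,392,000.00

Profit: EUR 67,953.80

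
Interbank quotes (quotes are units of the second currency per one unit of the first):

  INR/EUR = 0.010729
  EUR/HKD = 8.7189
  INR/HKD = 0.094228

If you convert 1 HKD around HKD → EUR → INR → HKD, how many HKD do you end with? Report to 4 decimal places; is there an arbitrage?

1.0073 (arbitrage exists)

Around HKD → EUR → INR → HKD: 1 ÷ 8.7189 ÷ 0.010729 × 0.094228 = 1.007300
Product > 1; profitable direction is HKD → EUR → INR → HKD.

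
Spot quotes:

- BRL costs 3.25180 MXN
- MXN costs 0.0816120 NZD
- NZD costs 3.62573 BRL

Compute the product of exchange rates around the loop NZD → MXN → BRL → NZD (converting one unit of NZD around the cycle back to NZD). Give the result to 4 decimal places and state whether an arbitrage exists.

Around NZD → MXN → BRL → NZD: 1 ÷ 0.0816120 ÷ 3.25180 ÷ 3.62573 = 1.039266
Product > 1; profitable direction is NZD → MXN → BRL → NZD.

1.0393 (arbitrage exists)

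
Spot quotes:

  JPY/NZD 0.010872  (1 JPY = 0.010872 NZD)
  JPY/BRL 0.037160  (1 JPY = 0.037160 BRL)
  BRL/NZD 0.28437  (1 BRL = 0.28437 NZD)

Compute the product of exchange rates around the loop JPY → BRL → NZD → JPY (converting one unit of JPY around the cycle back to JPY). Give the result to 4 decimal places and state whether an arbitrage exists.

Around JPY → BRL → NZD → JPY: 1 × 0.037160 × 0.28437 ÷ 0.010872 = 0.971964
Product < 1; profitable direction is JPY → NZD → BRL → JPY.

0.9720 (arbitrage exists)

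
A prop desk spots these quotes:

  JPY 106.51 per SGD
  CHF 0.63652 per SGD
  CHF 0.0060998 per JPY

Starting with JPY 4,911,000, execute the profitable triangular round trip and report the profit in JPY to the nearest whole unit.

Profit: JPY 101,609

Profitable loop is JPY → CHF → SGD → JPY:
JPY 4,911,000 × 0.0060998 = CHF 29,956.12
CHF 29,956.12 ÷ 0.63652 = SGD 47,062.34
SGD 47,062.34 × 106.51 = JPY 5,012,609
Profit = JPY 5,012,609 − JPY 4,911,000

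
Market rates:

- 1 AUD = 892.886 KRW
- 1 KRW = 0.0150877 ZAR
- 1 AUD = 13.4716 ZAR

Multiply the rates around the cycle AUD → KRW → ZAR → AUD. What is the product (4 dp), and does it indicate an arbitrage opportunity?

1.0000 (no arbitrage)

Around AUD → KRW → ZAR → AUD: 1 × 892.886 × 0.0150877 ÷ 13.4716 = 1.000000
Product ≈ 1 (deviation 0.000%, within rounding noise).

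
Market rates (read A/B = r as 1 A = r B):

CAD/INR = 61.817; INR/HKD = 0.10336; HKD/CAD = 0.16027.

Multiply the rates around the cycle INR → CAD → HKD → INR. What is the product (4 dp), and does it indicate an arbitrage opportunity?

0.9765 (arbitrage exists)

Around INR → CAD → HKD → INR: 1 ÷ 61.817 ÷ 0.16027 ÷ 0.10336 = 0.976534
Product < 1; profitable direction is INR → HKD → CAD → INR.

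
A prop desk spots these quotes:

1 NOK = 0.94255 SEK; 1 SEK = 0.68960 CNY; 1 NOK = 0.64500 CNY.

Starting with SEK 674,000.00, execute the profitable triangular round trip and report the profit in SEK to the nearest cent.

Profitable loop is SEK → CNY → NOK → SEK:
SEK 674,000.00 × 0.68960 = CNY 464,790.40
CNY 464,790.40 ÷ 0.64500 = NOK 720,605.27
NOK 720,605.27 × 0.94255 = SEK 679,206.50
Profit = SEK 679,206.50 − SEK 674,000.00

Profit: SEK 5,206.50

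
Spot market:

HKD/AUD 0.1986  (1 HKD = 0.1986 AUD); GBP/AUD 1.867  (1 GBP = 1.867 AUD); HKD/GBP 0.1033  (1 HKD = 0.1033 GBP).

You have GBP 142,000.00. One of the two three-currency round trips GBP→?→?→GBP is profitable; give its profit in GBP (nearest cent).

Profit: GBP 4,225.44

Profitable loop is GBP → HKD → AUD → GBP:
GBP 142,000.00 ÷ 0.1033 = HKD 1,374,636.98
HKD 1,374,636.98 × 0.1986 = AUD 273,002.90
AUD 273,002.90 ÷ 1.867 = GBP 146,225.44
Profit = GBP 146,225.44 − GBP 142,000.00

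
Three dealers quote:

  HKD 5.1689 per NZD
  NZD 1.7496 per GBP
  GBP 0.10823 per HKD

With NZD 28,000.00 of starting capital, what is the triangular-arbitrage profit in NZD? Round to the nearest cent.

Profitable loop is NZD → GBP → HKD → NZD:
NZD 28,000.00 ÷ 1.7496 = GBP 16,003.66
GBP 16,003.66 ÷ 0.10823 = HKD 147,867.12
HKD 147,867.12 ÷ 5.1689 = NZD 28,607.08
Profit = NZD 28,607.08 − NZD 28,000.00

Profit: NZD 607.08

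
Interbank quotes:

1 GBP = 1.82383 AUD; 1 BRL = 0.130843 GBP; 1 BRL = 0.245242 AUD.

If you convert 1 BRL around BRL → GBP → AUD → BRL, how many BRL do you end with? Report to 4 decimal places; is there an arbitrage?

Around BRL → GBP → AUD → BRL: 1 × 0.130843 × 1.82383 ÷ 0.245242 = 0.973061
Product < 1; profitable direction is BRL → AUD → GBP → BRL.

0.9731 (arbitrage exists)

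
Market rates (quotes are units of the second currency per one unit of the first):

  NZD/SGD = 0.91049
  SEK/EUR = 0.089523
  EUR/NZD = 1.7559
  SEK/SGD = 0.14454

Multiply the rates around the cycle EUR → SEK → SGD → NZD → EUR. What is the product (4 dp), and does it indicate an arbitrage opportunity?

Around EUR → SEK → SGD → NZD → EUR: 1 ÷ 0.089523 × 0.14454 ÷ 0.91049 ÷ 1.7559 = 1.009900
Product > 1; profitable direction is EUR → SEK → SGD → NZD → EUR.

1.0099 (arbitrage exists)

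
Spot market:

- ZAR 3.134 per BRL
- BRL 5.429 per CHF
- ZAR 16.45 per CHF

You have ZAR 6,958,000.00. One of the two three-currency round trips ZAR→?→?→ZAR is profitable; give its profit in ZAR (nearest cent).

Profitable loop is ZAR → CHF → BRL → ZAR:
ZAR 6,958,000.00 ÷ 16.45 = CHF 422,978.72
CHF 422,978.72 × 5.429 = BRL 2,296,351.49
BRL 2,296,351.49 × 3.134 = ZAR 7,196,765.57
Profit = ZAR 7,196,765.57 − ZAR 6,958,000.00

Profit: ZAR 238,765.57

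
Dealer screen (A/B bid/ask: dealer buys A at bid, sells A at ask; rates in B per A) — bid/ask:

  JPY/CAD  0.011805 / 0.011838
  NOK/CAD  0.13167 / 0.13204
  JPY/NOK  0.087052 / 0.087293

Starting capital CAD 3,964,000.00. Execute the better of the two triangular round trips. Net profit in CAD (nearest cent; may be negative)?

Net profit: CAD 95,894.07

Best loop CAD → NOK → JPY → CAD:
CAD 3,964,000.00 ÷ 0.13204 (buy NOK at ask) = NOK 30,021,205.70
NOK 30,021,205.70 ÷ 0.087293 (buy JPY at ask) = JPY 343,913,094
JPY 343,913,094 × 0.011805 (sell JPY at bid) = CAD 4,059,894.07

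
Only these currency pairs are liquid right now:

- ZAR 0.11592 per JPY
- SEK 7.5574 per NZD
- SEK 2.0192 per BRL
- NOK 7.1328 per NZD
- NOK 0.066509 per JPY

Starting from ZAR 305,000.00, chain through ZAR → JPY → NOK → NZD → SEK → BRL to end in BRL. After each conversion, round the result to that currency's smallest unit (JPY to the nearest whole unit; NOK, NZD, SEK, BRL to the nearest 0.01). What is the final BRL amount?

ZAR 305,000.00 ÷ 0.11592 = JPY 2,631,125
JPY 2,631,125 × 0.066509 = NOK 174,993.49
NOK 174,993.49 ÷ 7.1328 = NZD 24,533.63
NZD 24,533.63 × 7.5574 = SEK 185,410.46
SEK 185,410.46 ÷ 2.0192 = BRL 91,823.72

BRL 91,823.72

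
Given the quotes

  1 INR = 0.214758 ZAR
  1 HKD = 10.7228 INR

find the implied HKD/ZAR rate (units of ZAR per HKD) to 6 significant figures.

1 HKD × 10.7228 = 10.7228 INR
10.7228 INR × 0.214758 = 2.30281 ZAR

HKD/ZAR = 2.30281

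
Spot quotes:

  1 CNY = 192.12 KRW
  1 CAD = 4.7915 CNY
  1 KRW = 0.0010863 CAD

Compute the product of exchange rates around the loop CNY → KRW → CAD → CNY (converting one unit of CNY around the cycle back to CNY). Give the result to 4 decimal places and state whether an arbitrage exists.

Around CNY → KRW → CAD → CNY: 1 × 192.12 × 0.0010863 × 4.7915 = 0.999986
Product ≈ 1 (deviation 0.001%, within rounding noise).

1.0000 (no arbitrage)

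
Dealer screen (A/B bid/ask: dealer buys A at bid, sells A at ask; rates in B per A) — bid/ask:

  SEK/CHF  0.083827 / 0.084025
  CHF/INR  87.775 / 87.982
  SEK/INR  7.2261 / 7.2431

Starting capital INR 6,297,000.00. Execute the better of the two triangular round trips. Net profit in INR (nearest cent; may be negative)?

Best loop INR → SEK → CHF → INR:
INR 6,297,000.00 ÷ 7.2431 (buy SEK at ask) = SEK 869,379.13
SEK 869,379.13 × 0.083827 (sell SEK at bid) = CHF 72,877.44
CHF 72,877.44 × 87.775 (sell CHF at bid) = INR 6,396,817.70

Net profit: INR 99,817.70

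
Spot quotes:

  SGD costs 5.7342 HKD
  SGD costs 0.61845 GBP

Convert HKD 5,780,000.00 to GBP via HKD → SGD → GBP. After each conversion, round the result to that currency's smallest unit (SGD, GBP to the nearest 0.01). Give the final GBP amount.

HKD 5,780,000.00 ÷ 5.7342 = SGD 1,007,987.16
SGD 1,007,987.16 × 0.61845 = GBP 623,389.66

GBP 623,389.66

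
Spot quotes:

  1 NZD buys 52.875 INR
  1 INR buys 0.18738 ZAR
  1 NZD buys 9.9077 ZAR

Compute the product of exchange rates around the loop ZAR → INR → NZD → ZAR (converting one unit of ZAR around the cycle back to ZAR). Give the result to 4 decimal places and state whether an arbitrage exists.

1.0000 (no arbitrage)

Around ZAR → INR → NZD → ZAR: 1 ÷ 0.18738 ÷ 52.875 × 9.9077 = 0.999998
Product ≈ 1 (deviation 0.000%, within rounding noise).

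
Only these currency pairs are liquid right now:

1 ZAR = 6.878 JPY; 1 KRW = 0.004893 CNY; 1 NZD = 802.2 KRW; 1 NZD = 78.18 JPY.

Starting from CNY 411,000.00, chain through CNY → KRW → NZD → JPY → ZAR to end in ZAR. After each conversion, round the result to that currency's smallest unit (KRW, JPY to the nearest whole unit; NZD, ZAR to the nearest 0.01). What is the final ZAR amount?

ZAR 1,190,193.22

CNY 411,000.00 ÷ 0.004893 = KRW 83,997,548
KRW 83,997,548 ÷ 802.2 = NZD 104,708.99
NZD 104,708.99 × 78.18 = JPY 8,186,149
JPY 8,186,149 ÷ 6.878 = ZAR 1,190,193.22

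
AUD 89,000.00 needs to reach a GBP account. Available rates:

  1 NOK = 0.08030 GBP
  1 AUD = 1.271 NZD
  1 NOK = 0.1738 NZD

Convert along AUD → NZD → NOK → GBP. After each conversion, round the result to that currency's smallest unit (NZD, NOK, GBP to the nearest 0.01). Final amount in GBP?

AUD 89,000.00 × 1.271 = NZD 113,119.00
NZD 113,119.00 ÷ 0.1738 = NOK 650,857.31
NOK 650,857.31 × 0.08030 = GBP 52,263.84

GBP 52,263.84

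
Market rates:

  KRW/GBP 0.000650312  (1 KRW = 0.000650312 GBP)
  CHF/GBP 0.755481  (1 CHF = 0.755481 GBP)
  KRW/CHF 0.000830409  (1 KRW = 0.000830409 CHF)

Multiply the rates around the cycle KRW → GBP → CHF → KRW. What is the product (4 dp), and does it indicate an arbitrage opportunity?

Around KRW → GBP → CHF → KRW: 1 × 0.000650312 ÷ 0.755481 ÷ 0.000830409 = 1.036588
Product > 1; profitable direction is KRW → GBP → CHF → KRW.

1.0366 (arbitrage exists)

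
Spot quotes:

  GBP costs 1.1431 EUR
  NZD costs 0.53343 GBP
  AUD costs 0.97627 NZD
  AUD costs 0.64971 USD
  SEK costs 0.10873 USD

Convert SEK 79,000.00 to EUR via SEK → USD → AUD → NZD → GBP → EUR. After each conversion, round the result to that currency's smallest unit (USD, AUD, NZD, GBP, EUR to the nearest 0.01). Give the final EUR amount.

SEK 79,000.00 × 0.10873 = USD 8,589.67
USD 8,589.67 ÷ 0.64971 = AUD 13,220.78
AUD 13,220.78 × 0.97627 = NZD 12,907.05
NZD 12,907.05 × 0.53343 = GBP 6,885.01
GBP 6,885.01 × 1.1431 = EUR 7,870.25

EUR 7,870.25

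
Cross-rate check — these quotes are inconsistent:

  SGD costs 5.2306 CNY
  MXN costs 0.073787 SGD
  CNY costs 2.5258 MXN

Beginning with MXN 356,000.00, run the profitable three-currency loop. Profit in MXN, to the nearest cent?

Profit: MXN 9,190.67

Profitable loop is MXN → CNY → SGD → MXN:
MXN 356,000.00 ÷ 2.5258 = CNY 140,945.44
CNY 140,945.44 ÷ 5.2306 = SGD 26,946.32
SGD 26,946.32 ÷ 0.073787 = MXN 365,190.67
Profit = MXN 365,190.67 − MXN 356,000.00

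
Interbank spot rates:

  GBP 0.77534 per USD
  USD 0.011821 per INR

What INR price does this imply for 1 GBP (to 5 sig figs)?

1 GBP ÷ 0.77534 = 1.28976 USD
1.28976 USD ÷ 0.011821 = 109.107 INR

GBP/INR = 109.11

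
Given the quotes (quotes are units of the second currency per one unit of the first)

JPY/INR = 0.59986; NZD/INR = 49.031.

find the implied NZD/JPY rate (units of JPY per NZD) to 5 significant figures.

1 NZD × 49.031 = 49.031 INR
49.031 INR ÷ 0.59986 = 81.7374 JPY

NZD/JPY = 81.737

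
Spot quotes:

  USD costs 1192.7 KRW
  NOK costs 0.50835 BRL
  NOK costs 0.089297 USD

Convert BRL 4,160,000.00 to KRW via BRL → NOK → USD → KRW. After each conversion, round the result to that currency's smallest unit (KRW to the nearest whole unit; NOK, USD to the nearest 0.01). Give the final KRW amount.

BRL 4,160,000.00 ÷ 0.50835 = NOK 8,183,338.25
NOK 8,183,338.25 × 0.089297 = USD 730,747.56
USD 730,747.56 × 1192.7 = KRW 871,562,615

KRW 871,562,615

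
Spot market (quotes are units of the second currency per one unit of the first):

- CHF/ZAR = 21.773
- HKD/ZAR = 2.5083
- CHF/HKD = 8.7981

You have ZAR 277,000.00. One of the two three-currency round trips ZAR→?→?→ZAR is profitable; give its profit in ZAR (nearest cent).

Profitable loop is ZAR → CHF → HKD → ZAR:
ZAR 277,000.00 ÷ 21.773 = CHF 12,722.18
CHF 12,722.18 × 8.7981 = HKD 111,931.00
HKD 111,931.00 × 2.5083 = ZAR 280,756.53
Profit = ZAR 280,756.53 − ZAR 277,000.00

Profit: ZAR 3,756.53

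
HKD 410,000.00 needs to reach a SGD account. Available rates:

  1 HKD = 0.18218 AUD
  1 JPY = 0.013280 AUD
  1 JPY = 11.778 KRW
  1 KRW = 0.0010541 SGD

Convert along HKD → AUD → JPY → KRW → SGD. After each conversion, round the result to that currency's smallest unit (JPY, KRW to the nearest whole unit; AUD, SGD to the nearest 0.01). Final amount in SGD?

SGD 69,829.65

HKD 410,000.00 × 0.18218 = AUD 74,693.80
AUD 74,693.80 ÷ 0.013280 = JPY 5,624,533
JPY 5,624,533 × 11.778 = KRW 66,245,750
KRW 66,245,750 × 0.0010541 = SGD 69,829.65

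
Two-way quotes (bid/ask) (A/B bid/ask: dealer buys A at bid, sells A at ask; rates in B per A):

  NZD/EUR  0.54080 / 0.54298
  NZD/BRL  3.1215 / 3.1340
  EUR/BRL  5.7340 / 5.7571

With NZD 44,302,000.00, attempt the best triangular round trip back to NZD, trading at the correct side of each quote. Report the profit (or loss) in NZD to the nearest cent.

Best loop NZD → BRL → EUR → NZD:
NZD 44,302,000.00 × 3.1215 (sell NZD at bid) = BRL 138,288,693.00
BRL 138,288,693.00 ÷ 5.7571 (buy EUR at ask) = EUR 24,020,547.32
EUR 24,020,547.32 ÷ 0.54298 (buy NZD at ask) = NZD 44,238,364.81

Net result: NZD -63,635.19 (no profitable arbitrage after spreads)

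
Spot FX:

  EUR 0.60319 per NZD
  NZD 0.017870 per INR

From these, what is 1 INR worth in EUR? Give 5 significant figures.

1 INR × 0.017870 = 0.01787 NZD
0.01787 NZD × 0.60319 = 0.010779 EUR

INR/EUR = 0.010779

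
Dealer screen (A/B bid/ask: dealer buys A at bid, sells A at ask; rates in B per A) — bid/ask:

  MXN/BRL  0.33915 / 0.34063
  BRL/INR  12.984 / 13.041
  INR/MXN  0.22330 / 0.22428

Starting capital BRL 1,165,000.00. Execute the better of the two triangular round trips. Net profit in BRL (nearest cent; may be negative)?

Net profit: BRL 4,342.11

Best loop BRL → MXN → INR → BRL:
BRL 1,165,000.00 ÷ 0.34063 (buy MXN at ask) = MXN 3,420,133.28
MXN 3,420,133.28 ÷ 0.22428 (buy INR at ask) = INR 15,249,390.42
INR 15,249,390.42 ÷ 13.041 (buy BRL at ask) = BRL 1,169,342.11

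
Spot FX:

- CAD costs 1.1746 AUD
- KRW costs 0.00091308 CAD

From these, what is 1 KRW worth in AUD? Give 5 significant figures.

KRW/AUD = 0.0010725

1 KRW × 0.00091308 = 0.00091308 CAD
0.00091308 CAD × 1.1746 = 0.0010725 AUD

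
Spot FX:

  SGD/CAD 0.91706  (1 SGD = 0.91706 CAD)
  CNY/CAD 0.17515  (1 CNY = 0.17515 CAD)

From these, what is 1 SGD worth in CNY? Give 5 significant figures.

1 SGD × 0.91706 = 0.91706 CAD
0.91706 CAD ÷ 0.17515 = 5.23585 CNY

SGD/CNY = 5.2359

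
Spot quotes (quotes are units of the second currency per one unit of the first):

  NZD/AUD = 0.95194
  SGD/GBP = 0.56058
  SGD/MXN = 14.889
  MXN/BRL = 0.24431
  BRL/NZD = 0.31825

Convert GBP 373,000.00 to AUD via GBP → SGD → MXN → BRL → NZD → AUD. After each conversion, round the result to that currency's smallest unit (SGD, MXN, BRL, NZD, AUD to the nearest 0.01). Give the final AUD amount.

GBP 373,000.00 ÷ 0.56058 = SGD 665,382.28
SGD 665,382.28 × 14.889 = MXN 9,906,876.77
MXN 9,906,876.77 × 0.24431 = BRL 2,420,349.06
BRL 2,420,349.06 × 0.31825 = NZD 770,276.09
NZD 770,276.09 × 0.95194 = AUD 733,256.62

AUD 733,256.62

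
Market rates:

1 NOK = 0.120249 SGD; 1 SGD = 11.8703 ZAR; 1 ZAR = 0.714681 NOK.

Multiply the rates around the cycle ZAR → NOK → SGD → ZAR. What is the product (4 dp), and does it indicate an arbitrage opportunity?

1.0201 (arbitrage exists)

Around ZAR → NOK → SGD → ZAR: 1 × 0.714681 × 0.120249 × 11.8703 = 1.020130
Product > 1; profitable direction is ZAR → NOK → SGD → ZAR.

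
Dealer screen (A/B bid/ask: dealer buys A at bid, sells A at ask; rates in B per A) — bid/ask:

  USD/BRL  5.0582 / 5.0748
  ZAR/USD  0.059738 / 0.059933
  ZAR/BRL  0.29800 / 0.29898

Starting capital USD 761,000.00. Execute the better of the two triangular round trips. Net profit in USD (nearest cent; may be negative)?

Net profit: USD 8,111.30

Best loop USD → BRL → ZAR → USD:
USD 761,000.00 × 5.0582 (sell USD at bid) = BRL 3,849,290.20
BRL 3,849,290.20 ÷ 0.29898 (buy ZAR at ask) = ZAR 12,874,741.45
ZAR 12,874,741.45 × 0.059738 (sell ZAR at bid) = USD 769,111.30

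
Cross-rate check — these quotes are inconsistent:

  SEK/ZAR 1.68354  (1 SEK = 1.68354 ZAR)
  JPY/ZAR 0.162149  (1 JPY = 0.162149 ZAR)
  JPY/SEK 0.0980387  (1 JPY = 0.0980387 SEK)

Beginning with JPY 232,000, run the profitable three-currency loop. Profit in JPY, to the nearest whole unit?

Profitable loop is JPY → SEK → ZAR → JPY:
JPY 232,000 × 0.0980387 = SEK 22,744.98
SEK 22,744.98 × 1.68354 = ZAR 38,292.08
ZAR 38,292.08 ÷ 0.162149 = JPY 236,154
Profit = JPY 236,154 − JPY 232,000

Profit: JPY 4,154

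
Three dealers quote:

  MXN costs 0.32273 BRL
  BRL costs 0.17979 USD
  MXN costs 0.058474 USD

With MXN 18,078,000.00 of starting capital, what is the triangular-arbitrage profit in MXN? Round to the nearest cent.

Profitable loop is MXN → USD → BRL → MXN:
MXN 18,078,000.00 × 0.058474 = USD 1,057,092.97
USD 1,057,092.97 ÷ 0.17979 = BRL 5,879,598.26
BRL 5,879,598.26 ÷ 0.32273 = MXN 18,218,319.54
Profit = MXN 18,218,319.54 − MXN 18,078,000.00

Profit: MXN 140,319.54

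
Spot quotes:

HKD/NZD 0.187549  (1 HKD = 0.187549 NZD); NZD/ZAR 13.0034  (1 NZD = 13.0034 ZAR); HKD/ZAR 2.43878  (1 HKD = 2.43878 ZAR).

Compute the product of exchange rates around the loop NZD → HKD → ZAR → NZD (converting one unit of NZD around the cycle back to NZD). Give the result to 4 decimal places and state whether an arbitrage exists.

Around NZD → HKD → ZAR → NZD: 1 ÷ 0.187549 × 2.43878 ÷ 13.0034 = 1.000002
Product ≈ 1 (deviation 0.000%, within rounding noise).

1.0000 (no arbitrage)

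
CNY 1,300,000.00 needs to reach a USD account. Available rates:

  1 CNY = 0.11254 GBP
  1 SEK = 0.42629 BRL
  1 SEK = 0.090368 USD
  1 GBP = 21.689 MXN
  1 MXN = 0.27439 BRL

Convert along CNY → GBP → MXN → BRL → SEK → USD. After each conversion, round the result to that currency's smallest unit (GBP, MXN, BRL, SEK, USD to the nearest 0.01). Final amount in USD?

USD 184,572.76

CNY 1,300,000.00 × 0.11254 = GBP 146,302.00
GBP 146,302.00 × 21.689 = MXN 3,173,144.08
MXN 3,173,144.08 × 0.27439 = BRL 870,679.00
BRL 870,679.00 ÷ 0.42629 = SEK 2,042,457.01
SEK 2,042,457.01 × 0.090368 = USD 184,572.76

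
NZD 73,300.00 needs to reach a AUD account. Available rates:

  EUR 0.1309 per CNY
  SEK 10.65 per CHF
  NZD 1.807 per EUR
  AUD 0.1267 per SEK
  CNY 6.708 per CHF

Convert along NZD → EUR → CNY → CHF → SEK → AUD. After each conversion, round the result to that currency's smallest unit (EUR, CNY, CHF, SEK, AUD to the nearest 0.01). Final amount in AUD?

AUD 62,336.06

NZD 73,300.00 ÷ 1.807 = EUR 40,564.47
EUR 40,564.47 ÷ 0.1309 = CNY 309,889.00
CNY 309,889.00 ÷ 6.708 = CHF 46,196.93
CHF 46,196.93 × 10.65 = SEK 491,997.30
SEK 491,997.30 × 0.1267 = AUD 62,336.06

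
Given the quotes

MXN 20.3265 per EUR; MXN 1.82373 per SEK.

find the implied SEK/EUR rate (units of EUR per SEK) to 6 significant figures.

1 SEK × 1.82373 = 1.82373 MXN
1.82373 MXN ÷ 20.3265 = 0.0897218 EUR

SEK/EUR = 0.0897218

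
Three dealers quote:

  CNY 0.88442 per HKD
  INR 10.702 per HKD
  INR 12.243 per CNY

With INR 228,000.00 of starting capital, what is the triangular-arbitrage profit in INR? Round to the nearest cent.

Profitable loop is INR → HKD → CNY → INR:
INR 228,000.00 ÷ 10.702 = HKD 21,304.43
HKD 21,304.43 × 0.88442 = CNY 18,842.06
CNY 18,842.06 × 12.243 = INR 230,683.38
Profit = INR 230,683.38 − INR 228,000.00

Profit: INR 2,683.38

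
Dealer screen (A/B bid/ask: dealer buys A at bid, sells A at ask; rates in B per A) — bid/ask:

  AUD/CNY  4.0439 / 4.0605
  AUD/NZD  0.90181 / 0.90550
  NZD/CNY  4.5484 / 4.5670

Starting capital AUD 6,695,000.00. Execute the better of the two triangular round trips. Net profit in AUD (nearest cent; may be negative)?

Net profit: AUD 68,083.73

Best loop AUD → NZD → CNY → AUD:
AUD 6,695,000.00 × 0.90181 (sell AUD at bid) = NZD 6,037,617.95
NZD 6,037,617.95 × 4.5484 (sell NZD at bid) = CNY 27,461,501.48
CNY 27,461,501.48 ÷ 4.0605 (buy AUD at ask) = AUD 6,763,083.73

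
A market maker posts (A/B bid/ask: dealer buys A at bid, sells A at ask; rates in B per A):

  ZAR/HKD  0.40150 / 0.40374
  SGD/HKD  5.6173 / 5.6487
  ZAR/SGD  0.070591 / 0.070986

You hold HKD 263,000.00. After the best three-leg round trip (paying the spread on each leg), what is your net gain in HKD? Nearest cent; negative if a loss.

Net profit: HKD 341.97

Best loop HKD → SGD → ZAR → HKD:
HKD 263,000.00 ÷ 5.6487 (buy SGD at ask) = SGD 46,559.39
SGD 46,559.39 ÷ 0.070986 (buy ZAR at ask) = ZAR 655,895.32
ZAR 655,895.32 × 0.40150 (sell ZAR at bid) = HKD 263,341.97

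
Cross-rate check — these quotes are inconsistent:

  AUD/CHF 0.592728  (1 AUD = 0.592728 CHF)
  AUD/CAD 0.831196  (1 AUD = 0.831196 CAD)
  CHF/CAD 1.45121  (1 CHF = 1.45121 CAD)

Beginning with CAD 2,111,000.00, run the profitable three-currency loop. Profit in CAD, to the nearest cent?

Profit: CAD 73,592.78

Profitable loop is CAD → AUD → CHF → CAD:
CAD 2,111,000.00 ÷ 0.831196 = AUD 2,539,713.86
AUD 2,539,713.86 × 0.592728 = CHF 1,505,359.52
CHF 1,505,359.52 × 1.45121 = CAD 2,184,592.78
Profit = CAD 2,184,592.78 − CAD 2,111,000.00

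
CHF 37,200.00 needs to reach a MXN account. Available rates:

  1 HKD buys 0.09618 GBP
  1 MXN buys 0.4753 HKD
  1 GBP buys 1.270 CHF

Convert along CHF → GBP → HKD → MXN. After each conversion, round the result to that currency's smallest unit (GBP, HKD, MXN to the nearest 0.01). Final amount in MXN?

MXN 640,747.11

CHF 37,200.00 ÷ 1.270 = GBP 29,291.34
GBP 29,291.34 ÷ 0.09618 = HKD 304,547.10
HKD 304,547.10 ÷ 0.4753 = MXN 640,747.11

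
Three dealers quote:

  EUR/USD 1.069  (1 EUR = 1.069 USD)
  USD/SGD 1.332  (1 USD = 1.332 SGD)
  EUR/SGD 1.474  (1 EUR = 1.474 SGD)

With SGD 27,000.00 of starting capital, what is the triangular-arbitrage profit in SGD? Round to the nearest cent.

Profitable loop is SGD → USD → EUR → SGD:
SGD 27,000.00 ÷ 1.332 = USD 20,270.27
USD 20,270.27 ÷ 1.069 = EUR 18,961.90
EUR 18,961.90 × 1.474 = SGD 27,949.84
Profit = SGD 27,949.84 − SGD 27,000.00

Profit: SGD 949.84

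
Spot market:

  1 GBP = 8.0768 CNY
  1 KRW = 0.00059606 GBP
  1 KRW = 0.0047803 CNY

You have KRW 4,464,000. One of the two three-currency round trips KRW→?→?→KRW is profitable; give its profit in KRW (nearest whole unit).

Profitable loop is KRW → GBP → CNY → KRW:
KRW 4,464,000 × 0.00059606 = GBP 2,660.81
GBP 2,660.81 × 8.0768 = CNY 21,490.85
CNY 21,490.85 ÷ 0.0047803 = KRW 4,495,711
Profit = KRW 4,495,711 − KRW 4,464,000

Profit: KRW 31,711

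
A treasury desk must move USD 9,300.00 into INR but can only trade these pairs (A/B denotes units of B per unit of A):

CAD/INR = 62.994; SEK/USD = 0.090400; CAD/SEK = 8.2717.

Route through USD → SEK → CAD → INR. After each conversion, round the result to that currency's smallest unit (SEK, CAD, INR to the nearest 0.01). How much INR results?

USD 9,300.00 ÷ 0.090400 = SEK 102,876.11
SEK 102,876.11 ÷ 8.2717 = CAD 12,437.12
CAD 12,437.12 × 62.994 = INR 783,463.94

INR 783,463.94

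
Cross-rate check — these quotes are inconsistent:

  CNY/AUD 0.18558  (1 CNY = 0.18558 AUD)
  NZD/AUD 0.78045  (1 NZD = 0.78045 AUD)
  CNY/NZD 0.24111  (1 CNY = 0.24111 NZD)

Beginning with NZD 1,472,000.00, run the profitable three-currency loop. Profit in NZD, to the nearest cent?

Profit: NZD 20,577.70

Profitable loop is NZD → AUD → CNY → NZD:
NZD 1,472,000.00 × 0.78045 = AUD 1,148,822.40
AUD 1,148,822.40 ÷ 0.18558 = CNY 6,190,442.94
CNY 6,190,442.94 × 0.24111 = NZD 1,492,577.70
Profit = NZD 1,492,577.70 − NZD 1,472,000.00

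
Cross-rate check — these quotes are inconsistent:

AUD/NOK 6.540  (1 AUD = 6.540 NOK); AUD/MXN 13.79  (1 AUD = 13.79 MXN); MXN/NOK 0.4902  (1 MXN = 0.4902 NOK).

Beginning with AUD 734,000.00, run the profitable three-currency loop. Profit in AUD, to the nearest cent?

Profitable loop is AUD → MXN → NOK → AUD:
AUD 734,000.00 × 13.79 = MXN 10,121,860.00
MXN 10,121,860.00 × 0.4902 = NOK 4,961,735.77
NOK 4,961,735.77 ÷ 6.540 = AUD 758,675.19
Profit = AUD 758,675.19 − AUD 734,000.00

Profit: AUD 24,675.19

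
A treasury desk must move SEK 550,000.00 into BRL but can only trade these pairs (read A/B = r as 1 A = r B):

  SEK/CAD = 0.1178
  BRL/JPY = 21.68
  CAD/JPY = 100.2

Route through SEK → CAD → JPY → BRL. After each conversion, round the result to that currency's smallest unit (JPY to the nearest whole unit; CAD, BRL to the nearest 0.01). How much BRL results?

SEK 550,000.00 × 0.1178 = CAD 64,790.00
CAD 64,790.00 × 100.2 = JPY 6,491,958
JPY 6,491,958 ÷ 21.68 = BRL 299,444.56

BRL 299,444.56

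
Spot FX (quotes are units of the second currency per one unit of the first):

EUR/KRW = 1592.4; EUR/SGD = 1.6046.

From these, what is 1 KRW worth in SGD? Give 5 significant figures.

1 KRW ÷ 1592.4 = 0.000627983 EUR
0.000627983 EUR × 1.6046 = 0.00100766 SGD

KRW/SGD = 0.0010077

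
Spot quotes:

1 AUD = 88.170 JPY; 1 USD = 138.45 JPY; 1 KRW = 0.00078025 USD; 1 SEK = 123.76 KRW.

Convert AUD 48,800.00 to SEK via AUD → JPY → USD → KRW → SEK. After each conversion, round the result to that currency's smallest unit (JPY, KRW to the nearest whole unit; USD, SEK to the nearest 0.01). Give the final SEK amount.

AUD 48,800.00 × 88.170 = JPY 4,302,696
JPY 4,302,696 ÷ 138.45 = USD 31,077.62
USD 31,077.62 ÷ 0.00078025 = KRW 39,830,336
KRW 39,830,336 ÷ 123.76 = SEK 321,835.29

SEK 321,835.29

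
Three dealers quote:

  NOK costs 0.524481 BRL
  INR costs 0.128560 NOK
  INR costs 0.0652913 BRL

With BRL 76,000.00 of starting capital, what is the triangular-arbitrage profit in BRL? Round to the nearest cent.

Profit: BRL 2,486.31

Profitable loop is BRL → INR → NOK → BRL:
BRL 76,000.00 ÷ 0.0652913 = INR 1,164,014.19
INR 1,164,014.19 × 0.128560 = NOK 149,645.66
NOK 149,645.66 × 0.524481 = BRL 78,486.31
Profit = BRL 78,486.31 − BRL 76,000.00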